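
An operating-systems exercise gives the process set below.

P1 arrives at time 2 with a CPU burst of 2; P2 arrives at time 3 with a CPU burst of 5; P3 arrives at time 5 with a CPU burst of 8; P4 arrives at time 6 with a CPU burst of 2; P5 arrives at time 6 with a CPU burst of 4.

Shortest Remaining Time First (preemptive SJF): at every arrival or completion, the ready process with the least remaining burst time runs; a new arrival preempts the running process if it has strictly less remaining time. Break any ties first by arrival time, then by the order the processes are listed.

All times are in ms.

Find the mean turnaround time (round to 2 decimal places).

7.80

Timeline: | idle 0-2 | P1 2-4 | P2 4-6 | P4 6-8 | P2 8-11 | P5 11-15 | P3 15-23 |
Completion: P1=4  P2=11  P3=23  P4=8  P5=15
Turnaround (C−A): P1=2  P2=8  P3=18  P4=2  P5=9
Turnaround times: P1=2, P2=8, P3=18, P4=2, P5=9
Average turnaround = (2+8+18+2+9) / 5 = 39/5 = 7.80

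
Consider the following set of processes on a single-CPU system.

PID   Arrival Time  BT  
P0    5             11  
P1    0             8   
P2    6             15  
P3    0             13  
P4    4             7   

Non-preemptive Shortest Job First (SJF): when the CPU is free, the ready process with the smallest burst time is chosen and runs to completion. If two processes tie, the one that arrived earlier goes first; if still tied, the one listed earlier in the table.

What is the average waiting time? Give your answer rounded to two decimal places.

14.60

Timeline: | P1 0-8 | P4 8-15 | P0 15-26 | P3 26-39 | P2 39-54 |
Completion: P0=26  P1=8  P2=54  P3=39  P4=15
Turnaround (C−A): P0=21  P1=8  P2=48  P3=39  P4=11
Waiting times: P0=10, P1=0, P2=33, P3=26, P4=4
Average waiting = (10+0+33+26+4) / 5 = 73/5 = 14.60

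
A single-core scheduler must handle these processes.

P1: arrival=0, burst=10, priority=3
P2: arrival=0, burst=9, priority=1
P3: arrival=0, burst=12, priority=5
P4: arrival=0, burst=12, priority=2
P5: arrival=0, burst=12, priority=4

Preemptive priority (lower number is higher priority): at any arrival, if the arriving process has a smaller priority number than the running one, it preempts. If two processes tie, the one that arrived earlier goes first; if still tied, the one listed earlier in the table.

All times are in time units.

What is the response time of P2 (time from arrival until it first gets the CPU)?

Timeline: | P2 0-9 | P4 9-21 | P1 21-31 | P5 31-43 | P3 43-55 |
Completion: P1=31  P2=9  P3=55  P4=21  P5=43
Response(P2) = first start − arrival = 0 − 0 = 0

0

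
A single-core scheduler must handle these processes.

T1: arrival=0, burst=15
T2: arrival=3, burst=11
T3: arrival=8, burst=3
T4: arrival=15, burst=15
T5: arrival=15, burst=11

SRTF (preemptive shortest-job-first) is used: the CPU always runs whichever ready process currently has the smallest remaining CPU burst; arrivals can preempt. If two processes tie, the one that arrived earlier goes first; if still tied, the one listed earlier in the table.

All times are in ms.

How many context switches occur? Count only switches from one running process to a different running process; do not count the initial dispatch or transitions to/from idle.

6

Timeline: | T1 0-3 | T2 3-8 | T3 8-11 | T2 11-17 | T5 17-28 | T1 28-40 | T4 40-55 |
Completion: T1=40  T2=17  T3=11  T4=55  T5=28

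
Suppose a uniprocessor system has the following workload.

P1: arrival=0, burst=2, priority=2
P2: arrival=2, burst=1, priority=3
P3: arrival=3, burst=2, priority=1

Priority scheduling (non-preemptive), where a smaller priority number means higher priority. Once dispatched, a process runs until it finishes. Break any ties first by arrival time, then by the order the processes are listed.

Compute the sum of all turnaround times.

Schedule: | P1 0-2 | P2 2-3 | P3 3-5 |
Completion: P1=2  P2=3  P3=5
Turnaround (C−A): P1=2  P2=1  P3=2
Turnaround = completion − arrival: P1=2, P2=1, P3=2
Total turnaround = 2 + 1 + 2 = 5

5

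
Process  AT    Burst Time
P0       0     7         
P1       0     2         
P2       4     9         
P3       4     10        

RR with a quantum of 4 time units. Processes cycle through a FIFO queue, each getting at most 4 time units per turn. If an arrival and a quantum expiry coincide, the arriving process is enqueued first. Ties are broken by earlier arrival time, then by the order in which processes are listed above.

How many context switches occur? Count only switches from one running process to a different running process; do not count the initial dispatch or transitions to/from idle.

8

Gantt: | P0 0-4 | P1 4-6 | P2 6-10 | P3 10-14 | P0 14-17 | P2 17-21 | P3 21-25 | P2 25-26 | P3 26-28 |
Completion: P0=17  P1=6  P2=26  P3=28
Turnaround (C−A): P0=17  P1=6  P2=22  P3=24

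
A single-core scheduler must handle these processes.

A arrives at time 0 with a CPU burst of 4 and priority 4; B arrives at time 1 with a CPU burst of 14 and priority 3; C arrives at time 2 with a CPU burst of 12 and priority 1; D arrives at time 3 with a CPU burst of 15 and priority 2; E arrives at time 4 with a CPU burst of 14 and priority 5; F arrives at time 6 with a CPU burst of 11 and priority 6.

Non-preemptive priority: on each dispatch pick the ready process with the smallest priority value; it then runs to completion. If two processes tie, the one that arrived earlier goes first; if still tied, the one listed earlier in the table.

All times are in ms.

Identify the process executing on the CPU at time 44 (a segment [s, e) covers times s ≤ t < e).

Schedule: | A 0-4 | C 4-16 | D 16-31 | B 31-45 | E 45-59 | F 59-70 |
Completion: A=4  B=45  C=16  D=31  E=59  F=70
Turnaround (C−A): A=4  B=44  C=14  D=28  E=55  F=64

B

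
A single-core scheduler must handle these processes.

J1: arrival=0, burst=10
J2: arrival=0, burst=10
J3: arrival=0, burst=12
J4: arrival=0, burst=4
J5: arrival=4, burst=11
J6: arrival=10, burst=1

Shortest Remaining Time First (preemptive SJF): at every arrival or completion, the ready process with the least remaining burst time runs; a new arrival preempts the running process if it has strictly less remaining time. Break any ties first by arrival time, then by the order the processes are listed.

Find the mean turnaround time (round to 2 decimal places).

Gantt: | J4 0-4 | J1 4-10 | J6 10-11 | J1 11-15 | J2 15-25 | J5 25-36 | J3 36-48 |
Completion: J1=15  J2=25  J3=48  J4=4  J5=36  J6=11
Turnaround times: J1=15, J2=25, J3=48, J4=4, J5=32, J6=1
Average turnaround = (15+25+48+4+32+1) / 6 = 125/6 = 20.83

20.83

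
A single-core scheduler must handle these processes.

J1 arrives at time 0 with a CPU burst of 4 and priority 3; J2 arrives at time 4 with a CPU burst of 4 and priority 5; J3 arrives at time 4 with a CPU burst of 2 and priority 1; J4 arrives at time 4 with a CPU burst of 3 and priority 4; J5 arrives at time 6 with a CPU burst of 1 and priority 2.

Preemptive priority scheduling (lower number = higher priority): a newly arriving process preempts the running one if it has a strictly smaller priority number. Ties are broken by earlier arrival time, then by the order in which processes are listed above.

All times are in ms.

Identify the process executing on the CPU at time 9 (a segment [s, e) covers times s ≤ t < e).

J4

Timeline: | J1 0-4 | J3 4-6 | J5 6-7 | J4 7-10 | J2 10-14 |
Completion: J1=4  J2=14  J3=6  J4=10  J5=7
Turnaround (C−A): J1=4  J2=10  J3=2  J4=6  J5=1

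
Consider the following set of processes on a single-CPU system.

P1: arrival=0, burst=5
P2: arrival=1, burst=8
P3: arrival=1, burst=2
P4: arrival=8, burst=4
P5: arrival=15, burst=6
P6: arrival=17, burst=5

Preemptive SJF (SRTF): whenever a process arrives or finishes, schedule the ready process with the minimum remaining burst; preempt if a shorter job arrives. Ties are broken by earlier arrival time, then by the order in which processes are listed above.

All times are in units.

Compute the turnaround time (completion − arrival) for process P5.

15

Schedule: | P1 0-1 | P3 1-3 | P1 3-7 | P2 7-8 | P4 8-12 | P2 12-19 | P6 19-24 | P5 24-30 |
Completion: P1=7  P2=19  P3=3  P4=12  P5=30  P6=24
Turnaround (C−A): P1=7  P2=18  P3=2  P4=4  P5=15  P6=7
Turnaround(P5) = completion − arrival = 30 − 15 = 15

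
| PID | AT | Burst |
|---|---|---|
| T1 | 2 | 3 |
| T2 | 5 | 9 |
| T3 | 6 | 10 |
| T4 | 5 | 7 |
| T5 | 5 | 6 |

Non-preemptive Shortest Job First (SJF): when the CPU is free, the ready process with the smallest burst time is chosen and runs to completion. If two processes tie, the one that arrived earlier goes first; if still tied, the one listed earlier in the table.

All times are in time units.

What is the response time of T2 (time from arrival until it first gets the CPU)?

Gantt: | idle 0-2 | T1 2-5 | T5 5-11 | T4 11-18 | T2 18-27 | T3 27-37 |
Completion: T1=5  T2=27  T3=37  T4=18  T5=11
Response(T2) = first start − arrival = 18 − 5 = 13

13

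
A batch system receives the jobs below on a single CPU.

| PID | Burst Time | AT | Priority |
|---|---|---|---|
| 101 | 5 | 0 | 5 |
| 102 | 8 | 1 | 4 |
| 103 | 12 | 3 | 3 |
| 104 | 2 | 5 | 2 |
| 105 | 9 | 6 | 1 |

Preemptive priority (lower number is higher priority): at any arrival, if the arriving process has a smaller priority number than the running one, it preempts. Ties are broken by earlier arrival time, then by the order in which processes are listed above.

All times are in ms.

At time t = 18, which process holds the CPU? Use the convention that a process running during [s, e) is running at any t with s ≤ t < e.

103

Schedule: | 101 0-1 | 102 1-3 | 103 3-5 | 104 5-6 | 105 6-15 | 104 15-16 | 103 16-26 | 102 26-32 | 101 32-36 |
Completion: 101=36  102=32  103=26  104=16  105=15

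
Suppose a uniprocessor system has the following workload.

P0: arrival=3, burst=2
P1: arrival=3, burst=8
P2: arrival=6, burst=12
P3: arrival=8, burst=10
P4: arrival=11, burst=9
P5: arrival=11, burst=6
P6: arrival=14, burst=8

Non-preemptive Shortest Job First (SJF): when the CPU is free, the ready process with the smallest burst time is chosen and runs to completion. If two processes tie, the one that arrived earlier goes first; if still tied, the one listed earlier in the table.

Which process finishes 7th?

Schedule: | idle 0-3 | P0 3-5 | P1 5-13 | P5 13-19 | P6 19-27 | P4 27-36 | P3 36-46 | P2 46-58 |
Completion: P0=5  P1=13  P2=58  P3=46  P4=36  P5=19  P6=27
Turnaround (C−A): P0=2  P1=10  P2=52  P3=38  P4=25  P5=8  P6=13
Finish order: P0 → P1 → P5 → P6 → P4 → P3 → P2

P2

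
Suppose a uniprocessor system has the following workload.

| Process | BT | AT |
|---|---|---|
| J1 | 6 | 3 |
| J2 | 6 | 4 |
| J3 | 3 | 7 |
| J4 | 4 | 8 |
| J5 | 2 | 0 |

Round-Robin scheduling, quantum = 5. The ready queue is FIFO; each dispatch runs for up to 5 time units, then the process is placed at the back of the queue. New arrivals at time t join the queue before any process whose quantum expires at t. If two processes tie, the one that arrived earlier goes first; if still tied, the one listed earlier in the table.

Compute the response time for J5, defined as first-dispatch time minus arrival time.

Schedule: | J5 0-2 | idle 2-3 | J1 3-8 | J2 8-13 | J3 13-16 | J4 16-20 | J1 20-21 | J2 21-22 |
Completion: J1=21  J2=22  J3=16  J4=20  J5=2
Turnaround (C−A): J1=18  J2=18  J3=9  J4=12  J5=2
Response(J5) = first start − arrival = 0 − 0 = 0

0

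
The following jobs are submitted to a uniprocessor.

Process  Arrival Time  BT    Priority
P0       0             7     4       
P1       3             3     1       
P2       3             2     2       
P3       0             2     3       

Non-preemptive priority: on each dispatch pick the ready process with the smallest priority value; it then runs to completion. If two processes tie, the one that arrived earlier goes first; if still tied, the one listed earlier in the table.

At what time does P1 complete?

12

Timeline: | P3 0-2 | P0 2-9 | P1 9-12 | P2 12-14 |
Completion: P0=9  P1=12  P2=14  P3=2
Turnaround (C−A): P0=9  P1=9  P2=11  P3=2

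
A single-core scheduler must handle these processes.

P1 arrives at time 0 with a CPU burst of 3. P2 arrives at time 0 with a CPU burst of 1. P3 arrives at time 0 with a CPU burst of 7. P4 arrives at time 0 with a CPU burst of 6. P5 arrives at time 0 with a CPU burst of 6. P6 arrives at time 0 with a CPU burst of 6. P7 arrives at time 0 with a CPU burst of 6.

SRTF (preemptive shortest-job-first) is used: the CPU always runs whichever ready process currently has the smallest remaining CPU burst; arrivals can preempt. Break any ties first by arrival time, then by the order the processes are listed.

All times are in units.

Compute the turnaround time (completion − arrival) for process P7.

Timeline: | P2 0-1 | P1 1-4 | P4 4-10 | P5 10-16 | P6 16-22 | P7 22-28 | P3 28-35 |
Completion: P1=4  P2=1  P3=35  P4=10  P5=16  P6=22  P7=28
Turnaround (C−A): P1=4  P2=1  P3=35  P4=10  P5=16  P6=22  P7=28
Turnaround(P7) = completion − arrival = 28 − 0 = 28

28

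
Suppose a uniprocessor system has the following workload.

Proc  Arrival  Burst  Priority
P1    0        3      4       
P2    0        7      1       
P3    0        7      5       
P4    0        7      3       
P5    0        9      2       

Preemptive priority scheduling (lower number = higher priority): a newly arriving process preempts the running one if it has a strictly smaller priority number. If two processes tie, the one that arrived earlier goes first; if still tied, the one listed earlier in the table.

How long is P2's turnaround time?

Schedule: | P2 0-7 | P5 7-16 | P4 16-23 | P1 23-26 | P3 26-33 |
Completion: P1=26  P2=7  P3=33  P4=23  P5=16
Turnaround (C−A): P1=26  P2=7  P3=33  P4=23  P5=16
Turnaround(P2) = completion − arrival = 7 − 0 = 7

7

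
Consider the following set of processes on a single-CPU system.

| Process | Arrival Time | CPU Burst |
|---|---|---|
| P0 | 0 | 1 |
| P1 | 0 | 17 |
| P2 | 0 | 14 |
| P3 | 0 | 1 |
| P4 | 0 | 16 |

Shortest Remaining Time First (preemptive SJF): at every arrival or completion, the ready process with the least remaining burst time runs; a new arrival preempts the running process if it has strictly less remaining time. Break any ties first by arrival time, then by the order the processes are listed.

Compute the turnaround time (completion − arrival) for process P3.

2

Timeline: | P0 0-1 | P3 1-2 | P2 2-16 | P4 16-32 | P1 32-49 |
Completion: P0=1  P1=49  P2=16  P3=2  P4=32
Turnaround (C−A): P0=1  P1=49  P2=16  P3=2  P4=32
Turnaround(P3) = completion − arrival = 2 − 0 = 2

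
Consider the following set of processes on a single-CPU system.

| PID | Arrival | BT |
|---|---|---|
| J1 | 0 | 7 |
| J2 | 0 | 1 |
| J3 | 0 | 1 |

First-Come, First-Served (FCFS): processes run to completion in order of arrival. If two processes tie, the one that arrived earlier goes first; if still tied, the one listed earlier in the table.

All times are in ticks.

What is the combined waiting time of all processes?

15

Schedule: | J1 0-7 | J2 7-8 | J3 8-9 |
Completion: J1=7  J2=8  J3=9
Turnaround (C−A): J1=7  J2=8  J3=9
Waiting = turnaround − burst: J1=0, J2=7, J3=8
Total waiting = 0 + 7 + 8 = 15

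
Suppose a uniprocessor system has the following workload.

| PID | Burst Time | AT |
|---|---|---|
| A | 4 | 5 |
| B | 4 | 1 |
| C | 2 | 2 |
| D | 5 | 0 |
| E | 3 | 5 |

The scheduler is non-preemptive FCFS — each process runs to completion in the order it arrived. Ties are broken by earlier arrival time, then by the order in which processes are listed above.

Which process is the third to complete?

C

Timeline: | D 0-5 | B 5-9 | C 9-11 | A 11-15 | E 15-18 |
Completion: A=15  B=9  C=11  D=5  E=18
Turnaround (C−A): A=10  B=8  C=9  D=5  E=13
Finish order: D → B → C → A → E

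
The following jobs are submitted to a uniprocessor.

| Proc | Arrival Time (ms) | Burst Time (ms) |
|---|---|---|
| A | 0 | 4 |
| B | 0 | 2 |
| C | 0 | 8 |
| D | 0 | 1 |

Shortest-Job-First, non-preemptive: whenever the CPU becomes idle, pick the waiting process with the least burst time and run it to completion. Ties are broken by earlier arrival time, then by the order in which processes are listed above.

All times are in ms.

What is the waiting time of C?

Gantt: | D 0-1 | B 1-3 | A 3-7 | C 7-15 |
Completion: A=7  B=3  C=15  D=1
Turnaround (C−A): A=7  B=3  C=15  D=1
Waiting(C) = turnaround − burst = 15 − 8 = 7

7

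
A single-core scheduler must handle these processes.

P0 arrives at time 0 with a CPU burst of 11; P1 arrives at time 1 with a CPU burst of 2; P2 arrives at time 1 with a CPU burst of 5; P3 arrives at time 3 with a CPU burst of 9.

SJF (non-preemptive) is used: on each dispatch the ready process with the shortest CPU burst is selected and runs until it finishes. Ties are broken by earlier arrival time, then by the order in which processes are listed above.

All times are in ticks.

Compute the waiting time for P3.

15

Schedule: | P0 0-11 | P1 11-13 | P2 13-18 | P3 18-27 |
Completion: P0=11  P1=13  P2=18  P3=27
Turnaround (C−A): P0=11  P1=12  P2=17  P3=24
Waiting(P3) = turnaround − burst = 24 − 9 = 15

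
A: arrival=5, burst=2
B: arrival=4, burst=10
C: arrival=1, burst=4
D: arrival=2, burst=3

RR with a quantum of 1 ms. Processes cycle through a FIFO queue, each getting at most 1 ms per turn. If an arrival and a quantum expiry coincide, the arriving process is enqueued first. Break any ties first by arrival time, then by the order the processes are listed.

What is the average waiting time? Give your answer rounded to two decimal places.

5.25

Schedule: | idle 0-1 | C 1-2 | D 2-3 | C 3-4 | D 4-5 | B 5-6 | C 6-7 | A 7-8 | D 8-9 | B 9-10 | C 10-11 | A 11-12 | B 12-20 |
Completion: A=12  B=20  C=11  D=9
Waiting times: A=5, B=6, C=6, D=4
Average waiting = (5+6+6+4) / 4 = 21/4 = 5.25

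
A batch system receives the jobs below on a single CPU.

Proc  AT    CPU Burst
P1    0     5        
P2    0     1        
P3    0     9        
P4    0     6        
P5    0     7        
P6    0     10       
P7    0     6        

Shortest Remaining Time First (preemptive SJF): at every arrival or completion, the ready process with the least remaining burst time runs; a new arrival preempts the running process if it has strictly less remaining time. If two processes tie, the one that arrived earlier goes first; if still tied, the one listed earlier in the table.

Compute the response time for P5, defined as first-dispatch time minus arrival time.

18

Schedule: | P2 0-1 | P1 1-6 | P4 6-12 | P7 12-18 | P5 18-25 | P3 25-34 | P6 34-44 |
Completion: P1=6  P2=1  P3=34  P4=12  P5=25  P6=44  P7=18
Turnaround (C−A): P1=6  P2=1  P3=34  P4=12  P5=25  P6=44  P7=18
Response(P5) = first start − arrival = 18 − 0 = 18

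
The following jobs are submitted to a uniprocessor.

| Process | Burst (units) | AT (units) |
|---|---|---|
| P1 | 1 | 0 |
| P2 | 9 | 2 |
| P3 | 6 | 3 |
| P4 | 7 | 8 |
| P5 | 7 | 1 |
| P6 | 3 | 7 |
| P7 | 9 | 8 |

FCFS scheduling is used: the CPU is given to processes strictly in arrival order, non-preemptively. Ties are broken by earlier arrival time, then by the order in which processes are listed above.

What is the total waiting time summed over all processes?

79

Timeline: | P1 0-1 | P5 1-8 | P2 8-17 | P3 17-23 | P6 23-26 | P4 26-33 | P7 33-42 |
Completion: P1=1  P2=17  P3=23  P4=33  P5=8  P6=26  P7=42
Turnaround (C−A): P1=1  P2=15  P3=20  P4=25  P5=7  P6=19  P7=34
Waiting = turnaround − burst: P1=0, P2=6, P3=14, P4=18, P5=0, P6=16, P7=25
Total waiting = 0 + 6 + 14 + 18 + 0 + 16 + 25 = 79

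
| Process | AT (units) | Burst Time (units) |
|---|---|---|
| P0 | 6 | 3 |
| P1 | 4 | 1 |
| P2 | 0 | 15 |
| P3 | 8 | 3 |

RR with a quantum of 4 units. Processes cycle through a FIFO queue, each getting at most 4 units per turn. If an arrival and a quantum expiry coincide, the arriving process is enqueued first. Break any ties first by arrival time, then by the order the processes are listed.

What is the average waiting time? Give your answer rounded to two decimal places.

3.50

Schedule: | P2 0-4 | P1 4-5 | P2 5-9 | P0 9-12 | P3 12-15 | P2 15-22 |
Completion: P0=12  P1=5  P2=22  P3=15
Turnaround (C−A): P0=6  P1=1  P2=22  P3=7
Waiting times: P0=3, P1=0, P2=7, P3=4
Average waiting = (3+0+7+4) / 4 = 14/4 = 3.50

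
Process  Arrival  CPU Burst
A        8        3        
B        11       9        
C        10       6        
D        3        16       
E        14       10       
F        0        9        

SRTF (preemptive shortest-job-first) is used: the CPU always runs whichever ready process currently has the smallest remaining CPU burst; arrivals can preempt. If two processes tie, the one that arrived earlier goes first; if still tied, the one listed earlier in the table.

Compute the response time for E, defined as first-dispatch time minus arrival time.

13

Schedule: | F 0-9 | A 9-12 | C 12-18 | B 18-27 | E 27-37 | D 37-53 |
Completion: A=12  B=27  C=18  D=53  E=37  F=9
Turnaround (C−A): A=4  B=16  C=8  D=50  E=23  F=9
Response(E) = first start − arrival = 27 − 14 = 13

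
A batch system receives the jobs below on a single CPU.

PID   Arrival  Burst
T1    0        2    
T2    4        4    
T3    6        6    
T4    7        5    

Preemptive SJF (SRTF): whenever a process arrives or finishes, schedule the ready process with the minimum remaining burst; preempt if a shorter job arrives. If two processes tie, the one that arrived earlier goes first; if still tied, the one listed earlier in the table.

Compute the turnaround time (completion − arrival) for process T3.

13

Schedule: | T1 0-2 | idle 2-4 | T2 4-8 | T4 8-13 | T3 13-19 |
Completion: T1=2  T2=8  T3=19  T4=13
Turnaround (C−A): T1=2  T2=4  T3=13  T4=6
Turnaround(T3) = completion − arrival = 19 − 6 = 13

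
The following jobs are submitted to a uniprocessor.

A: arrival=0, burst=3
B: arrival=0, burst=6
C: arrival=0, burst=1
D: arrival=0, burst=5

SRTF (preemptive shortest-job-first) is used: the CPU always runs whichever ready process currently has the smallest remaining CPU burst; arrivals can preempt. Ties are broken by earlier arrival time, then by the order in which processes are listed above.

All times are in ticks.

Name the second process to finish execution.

Schedule: | C 0-1 | A 1-4 | D 4-9 | B 9-15 |
Completion: A=4  B=15  C=1  D=9
Finish order: C → A → D → B

A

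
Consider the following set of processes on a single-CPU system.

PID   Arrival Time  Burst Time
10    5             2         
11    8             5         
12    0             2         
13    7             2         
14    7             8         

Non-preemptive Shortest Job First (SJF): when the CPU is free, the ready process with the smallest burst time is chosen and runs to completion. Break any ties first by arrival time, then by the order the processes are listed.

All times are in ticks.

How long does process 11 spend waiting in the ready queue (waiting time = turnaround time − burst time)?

1

Gantt: | 12 0-2 | idle 2-5 | 10 5-7 | 13 7-9 | 11 9-14 | 14 14-22 |
Completion: 10=7  11=14  12=2  13=9  14=22
Turnaround (C−A): 10=2  11=6  12=2  13=2  14=15
Waiting(11) = turnaround − burst = 6 − 5 = 1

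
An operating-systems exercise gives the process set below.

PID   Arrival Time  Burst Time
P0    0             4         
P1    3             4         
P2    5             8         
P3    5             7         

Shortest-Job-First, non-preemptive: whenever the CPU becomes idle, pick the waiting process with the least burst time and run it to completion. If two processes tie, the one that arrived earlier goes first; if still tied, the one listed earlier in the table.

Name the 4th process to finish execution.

P2

Gantt: | P0 0-4 | P1 4-8 | P3 8-15 | P2 15-23 |
Completion: P0=4  P1=8  P2=23  P3=15
Turnaround (C−A): P0=4  P1=5  P2=18  P3=10
Finish order: P0 → P1 → P3 → P2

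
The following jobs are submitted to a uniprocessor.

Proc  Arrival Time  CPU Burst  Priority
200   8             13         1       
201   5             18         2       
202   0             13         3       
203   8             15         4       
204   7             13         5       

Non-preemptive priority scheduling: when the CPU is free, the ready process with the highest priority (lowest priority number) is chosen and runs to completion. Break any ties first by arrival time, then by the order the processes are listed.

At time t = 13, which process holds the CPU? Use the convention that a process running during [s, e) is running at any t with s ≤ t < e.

Timeline: | 202 0-13 | 200 13-26 | 201 26-44 | 203 44-59 | 204 59-72 |
Completion: 200=26  201=44  202=13  203=59  204=72

200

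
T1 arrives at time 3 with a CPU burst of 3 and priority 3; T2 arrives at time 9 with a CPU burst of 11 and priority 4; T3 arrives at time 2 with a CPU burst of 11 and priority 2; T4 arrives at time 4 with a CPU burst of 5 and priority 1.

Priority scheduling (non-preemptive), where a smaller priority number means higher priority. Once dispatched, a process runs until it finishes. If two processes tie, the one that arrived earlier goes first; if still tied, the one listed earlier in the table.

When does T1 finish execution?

Gantt: | idle 0-2 | T3 2-13 | T4 13-18 | T1 18-21 | T2 21-32 |
Completion: T1=21  T2=32  T3=13  T4=18

21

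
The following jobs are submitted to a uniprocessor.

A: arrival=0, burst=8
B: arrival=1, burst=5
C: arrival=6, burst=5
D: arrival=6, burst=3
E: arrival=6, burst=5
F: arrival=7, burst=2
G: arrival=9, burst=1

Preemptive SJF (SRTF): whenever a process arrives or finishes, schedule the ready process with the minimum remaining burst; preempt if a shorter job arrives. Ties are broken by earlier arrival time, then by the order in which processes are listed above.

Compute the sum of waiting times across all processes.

41

Timeline: | A 0-1 | B 1-6 | D 6-9 | G 9-10 | F 10-12 | C 12-17 | E 17-22 | A 22-29 |
Completion: A=29  B=6  C=17  D=9  E=22  F=12  G=10
Waiting = turnaround − burst: A=21, B=0, C=6, D=0, E=11, F=3, G=0
Total waiting = 21 + 0 + 6 + 0 + 11 + 3 + 0 = 41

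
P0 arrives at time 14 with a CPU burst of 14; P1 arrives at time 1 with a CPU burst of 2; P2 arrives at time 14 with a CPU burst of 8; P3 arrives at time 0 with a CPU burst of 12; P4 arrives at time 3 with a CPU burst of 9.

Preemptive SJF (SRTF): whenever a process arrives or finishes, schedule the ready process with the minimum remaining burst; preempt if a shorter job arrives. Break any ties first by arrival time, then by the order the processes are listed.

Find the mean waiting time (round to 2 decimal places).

Timeline: | P3 0-1 | P1 1-3 | P4 3-12 | P3 12-14 | P2 14-22 | P3 22-31 | P0 31-45 |
Completion: P0=45  P1=3  P2=22  P3=31  P4=12
Turnaround (C−A): P0=31  P1=2  P2=8  P3=31  P4=9
Waiting times: P0=17, P1=0, P2=0, P3=19, P4=0
Average waiting = (17+0+0+19+0) / 5 = 36/5 = 7.20

7.20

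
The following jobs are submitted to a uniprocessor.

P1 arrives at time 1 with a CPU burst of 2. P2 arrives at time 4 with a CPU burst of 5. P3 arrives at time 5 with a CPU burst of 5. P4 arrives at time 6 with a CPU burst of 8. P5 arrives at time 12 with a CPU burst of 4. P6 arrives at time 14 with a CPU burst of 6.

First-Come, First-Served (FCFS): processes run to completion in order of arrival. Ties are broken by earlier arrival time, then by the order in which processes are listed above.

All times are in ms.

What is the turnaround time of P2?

Timeline: | idle 0-1 | P1 1-3 | idle 3-4 | P2 4-9 | P3 9-14 | P4 14-22 | P5 22-26 | P6 26-32 |
Completion: P1=3  P2=9  P3=14  P4=22  P5=26  P6=32
Turnaround(P2) = completion − arrival = 9 − 4 = 5

5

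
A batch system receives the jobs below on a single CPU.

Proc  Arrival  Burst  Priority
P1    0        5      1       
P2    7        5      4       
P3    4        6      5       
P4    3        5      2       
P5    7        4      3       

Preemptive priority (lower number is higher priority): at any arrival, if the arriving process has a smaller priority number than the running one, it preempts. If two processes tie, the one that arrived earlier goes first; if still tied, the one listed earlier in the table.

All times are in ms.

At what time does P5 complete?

14

Timeline: | P1 0-5 | P4 5-10 | P5 10-14 | P2 14-19 | P3 19-25 |
Completion: P1=5  P2=19  P3=25  P4=10  P5=14
Turnaround (C−A): P1=5  P2=12  P3=21  P4=7  P5=7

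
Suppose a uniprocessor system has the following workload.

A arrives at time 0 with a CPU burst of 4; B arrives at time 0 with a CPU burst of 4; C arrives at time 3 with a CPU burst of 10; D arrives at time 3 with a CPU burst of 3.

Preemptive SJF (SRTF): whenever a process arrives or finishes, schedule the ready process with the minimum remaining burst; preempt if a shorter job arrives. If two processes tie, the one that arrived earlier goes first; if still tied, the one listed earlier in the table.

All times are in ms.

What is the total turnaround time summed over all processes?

37

Gantt: | A 0-4 | D 4-7 | B 7-11 | C 11-21 |
Completion: A=4  B=11  C=21  D=7
Turnaround (C−A): A=4  B=11  C=18  D=4
Turnaround = completion − arrival: A=4, B=11, C=18, D=4
Total turnaround = 4 + 11 + 18 + 4 = 37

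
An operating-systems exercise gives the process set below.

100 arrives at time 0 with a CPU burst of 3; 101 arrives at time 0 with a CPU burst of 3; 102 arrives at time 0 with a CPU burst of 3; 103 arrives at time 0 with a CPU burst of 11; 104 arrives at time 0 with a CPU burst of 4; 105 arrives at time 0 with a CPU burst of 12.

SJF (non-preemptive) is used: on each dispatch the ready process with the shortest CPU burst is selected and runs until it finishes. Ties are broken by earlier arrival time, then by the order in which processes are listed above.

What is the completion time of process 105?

36

Schedule: | 100 0-3 | 101 3-6 | 102 6-9 | 104 9-13 | 103 13-24 | 105 24-36 |
Completion: 100=3  101=6  102=9  103=24  104=13  105=36
Turnaround (C−A): 100=3  101=6  102=9  103=24  104=13  105=36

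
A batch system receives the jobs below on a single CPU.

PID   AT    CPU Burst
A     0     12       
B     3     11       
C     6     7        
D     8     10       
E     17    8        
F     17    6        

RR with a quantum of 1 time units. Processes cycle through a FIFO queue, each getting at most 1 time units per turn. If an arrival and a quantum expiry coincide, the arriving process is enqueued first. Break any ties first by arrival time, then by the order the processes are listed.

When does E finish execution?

Gantt: | A 0-3 | B 3-4 | A 4-5 | B 5-6 | A 6-7 | C 7-8 | B 8-9 | A 9-10 | D 10-11 | C 11-12 | B 12-13 | A 13-14 | D 14-15 | C 15-16 | B 16-17 | A 17-18 | D 18-19 | C 19-20 | E 20-21 | F 21-22 | B 22-23 | A 23-24 | D 24-25 | C 25-26 | E 26-27 | F 27-28 | B 28-29 | A 29-30 | D 30-31 | C 31-32 | E 32-33 | F 33-34 | B 34-35 | A 35-36 | D 36-37 | C 37-38 | E 38-39 | F 39-40 | B 40-41 | A 41-42 | D 42-43 | E 43-44 | F 44-45 | B 45-46 | D 46-47 | E 47-48 | F 48-49 | B 49-50 | D 50-51 | E 51-52 | D 52-53 | E 53-54 |
Completion: A=42  B=50  C=38  D=53  E=54  F=49

54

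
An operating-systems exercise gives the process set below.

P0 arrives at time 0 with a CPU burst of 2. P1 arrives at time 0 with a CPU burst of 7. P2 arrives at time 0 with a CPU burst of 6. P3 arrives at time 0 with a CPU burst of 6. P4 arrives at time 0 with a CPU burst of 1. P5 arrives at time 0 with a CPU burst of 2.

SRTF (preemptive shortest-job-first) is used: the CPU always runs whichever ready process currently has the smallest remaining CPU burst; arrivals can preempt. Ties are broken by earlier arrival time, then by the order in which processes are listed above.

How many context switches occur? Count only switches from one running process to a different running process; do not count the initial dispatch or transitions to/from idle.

Schedule: | P4 0-1 | P0 1-3 | P5 3-5 | P2 5-11 | P3 11-17 | P1 17-24 |
Completion: P0=3  P1=24  P2=11  P3=17  P4=1  P5=5

5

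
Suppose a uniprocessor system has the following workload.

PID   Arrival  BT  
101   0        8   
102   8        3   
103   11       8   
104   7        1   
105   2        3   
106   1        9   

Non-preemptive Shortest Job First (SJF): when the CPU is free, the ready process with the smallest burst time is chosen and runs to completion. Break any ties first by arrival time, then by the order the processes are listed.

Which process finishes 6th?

Timeline: | 101 0-8 | 104 8-9 | 105 9-12 | 102 12-15 | 103 15-23 | 106 23-32 |
Completion: 101=8  102=15  103=23  104=9  105=12  106=32
Finish order: 101 → 104 → 105 → 102 → 103 → 106

106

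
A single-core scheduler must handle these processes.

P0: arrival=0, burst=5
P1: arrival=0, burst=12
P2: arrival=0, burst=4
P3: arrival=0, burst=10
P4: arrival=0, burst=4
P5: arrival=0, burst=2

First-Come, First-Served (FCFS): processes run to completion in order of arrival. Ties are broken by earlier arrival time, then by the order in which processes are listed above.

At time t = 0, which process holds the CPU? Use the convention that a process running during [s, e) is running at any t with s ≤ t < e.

P0

Schedule: | P0 0-5 | P1 5-17 | P2 17-21 | P3 21-31 | P4 31-35 | P5 35-37 |
Completion: P0=5  P1=17  P2=21  P3=31  P4=35  P5=37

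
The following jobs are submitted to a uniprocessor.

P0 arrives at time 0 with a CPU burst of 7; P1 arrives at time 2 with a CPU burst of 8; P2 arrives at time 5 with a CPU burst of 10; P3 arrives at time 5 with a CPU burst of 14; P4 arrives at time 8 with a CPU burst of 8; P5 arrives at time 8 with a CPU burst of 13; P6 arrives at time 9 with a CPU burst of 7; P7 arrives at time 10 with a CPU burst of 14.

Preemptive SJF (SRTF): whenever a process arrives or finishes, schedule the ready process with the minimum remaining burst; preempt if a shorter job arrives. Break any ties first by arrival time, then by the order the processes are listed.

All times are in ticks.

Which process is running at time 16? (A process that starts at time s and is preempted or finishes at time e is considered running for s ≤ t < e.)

P6

Timeline: | P0 0-7 | P1 7-15 | P6 15-22 | P4 22-30 | P2 30-40 | P5 40-53 | P3 53-67 | P7 67-81 |
Completion: P0=7  P1=15  P2=40  P3=67  P4=30  P5=53  P6=22  P7=81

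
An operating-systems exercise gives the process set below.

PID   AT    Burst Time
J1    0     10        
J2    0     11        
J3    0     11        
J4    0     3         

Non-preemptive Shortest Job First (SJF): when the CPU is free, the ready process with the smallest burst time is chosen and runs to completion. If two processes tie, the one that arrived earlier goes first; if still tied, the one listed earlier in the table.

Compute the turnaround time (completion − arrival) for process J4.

Timeline: | J4 0-3 | J1 3-13 | J2 13-24 | J3 24-35 |
Completion: J1=13  J2=24  J3=35  J4=3
Turnaround (C−A): J1=13  J2=24  J3=35  J4=3
Turnaround(J4) = completion − arrival = 3 − 0 = 3

3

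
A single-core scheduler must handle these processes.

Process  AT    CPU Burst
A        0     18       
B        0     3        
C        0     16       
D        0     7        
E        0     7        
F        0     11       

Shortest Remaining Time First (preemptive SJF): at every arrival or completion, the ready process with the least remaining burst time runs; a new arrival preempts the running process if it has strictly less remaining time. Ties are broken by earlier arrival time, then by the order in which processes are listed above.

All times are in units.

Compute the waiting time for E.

10

Gantt: | B 0-3 | D 3-10 | E 10-17 | F 17-28 | C 28-44 | A 44-62 |
Completion: A=62  B=3  C=44  D=10  E=17  F=28
Turnaround (C−A): A=62  B=3  C=44  D=10  E=17  F=28
Waiting(E) = turnaround − burst = 17 − 7 = 10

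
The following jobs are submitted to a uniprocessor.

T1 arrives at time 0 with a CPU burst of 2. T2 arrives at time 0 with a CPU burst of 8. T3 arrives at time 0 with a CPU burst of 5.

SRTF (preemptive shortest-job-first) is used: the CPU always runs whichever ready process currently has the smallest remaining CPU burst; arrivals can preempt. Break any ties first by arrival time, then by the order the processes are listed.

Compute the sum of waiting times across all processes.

Schedule: | T1 0-2 | T3 2-7 | T2 7-15 |
Completion: T1=2  T2=15  T3=7
Turnaround (C−A): T1=2  T2=15  T3=7
Waiting = turnaround − burst: T1=0, T2=7, T3=2
Total waiting = 0 + 7 + 2 = 9

9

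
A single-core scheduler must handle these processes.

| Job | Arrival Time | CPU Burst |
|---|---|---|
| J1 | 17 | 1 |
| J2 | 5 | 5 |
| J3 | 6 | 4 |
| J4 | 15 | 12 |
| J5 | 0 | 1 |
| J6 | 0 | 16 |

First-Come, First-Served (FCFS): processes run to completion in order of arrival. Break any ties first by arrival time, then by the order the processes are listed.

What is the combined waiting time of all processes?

61

Schedule: | J5 0-1 | J6 1-17 | J2 17-22 | J3 22-26 | J4 26-38 | J1 38-39 |
Completion: J1=39  J2=22  J3=26  J4=38  J5=1  J6=17
Waiting = turnaround − burst: J1=21, J2=12, J3=16, J4=11, J5=0, J6=1
Total waiting = 21 + 12 + 16 + 11 + 0 + 1 = 61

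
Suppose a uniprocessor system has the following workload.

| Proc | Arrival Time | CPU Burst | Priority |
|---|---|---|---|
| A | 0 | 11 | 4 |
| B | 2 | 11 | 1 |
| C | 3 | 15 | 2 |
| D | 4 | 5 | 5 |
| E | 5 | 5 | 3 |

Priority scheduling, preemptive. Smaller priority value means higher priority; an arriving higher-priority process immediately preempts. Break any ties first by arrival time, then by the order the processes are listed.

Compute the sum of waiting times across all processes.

102

Schedule: | A 0-2 | B 2-13 | C 13-28 | E 28-33 | A 33-42 | D 42-47 |
Completion: A=42  B=13  C=28  D=47  E=33
Turnaround (C−A): A=42  B=11  C=25  D=43  E=28
Waiting = turnaround − burst: A=31, B=0, C=10, D=38, E=23
Total waiting = 31 + 0 + 10 + 38 + 23 = 102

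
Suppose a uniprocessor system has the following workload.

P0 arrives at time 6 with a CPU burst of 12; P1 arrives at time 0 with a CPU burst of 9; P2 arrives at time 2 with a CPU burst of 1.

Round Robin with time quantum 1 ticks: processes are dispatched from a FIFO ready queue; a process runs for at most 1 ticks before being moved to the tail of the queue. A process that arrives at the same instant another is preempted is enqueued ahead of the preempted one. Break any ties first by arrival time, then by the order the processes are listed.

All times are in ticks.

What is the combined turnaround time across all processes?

Schedule: | P1 0-2 | P2 2-3 | P1 3-6 | P0 6-7 | P1 7-8 | P0 8-9 | P1 9-10 | P0 10-11 | P1 11-12 | P0 12-13 | P1 13-14 | P0 14-22 |
Completion: P0=22  P1=14  P2=3
Turnaround (C−A): P0=16  P1=14  P2=1
Turnaround = completion − arrival: P0=16, P1=14, P2=1
Total turnaround = 16 + 14 + 1 = 31

31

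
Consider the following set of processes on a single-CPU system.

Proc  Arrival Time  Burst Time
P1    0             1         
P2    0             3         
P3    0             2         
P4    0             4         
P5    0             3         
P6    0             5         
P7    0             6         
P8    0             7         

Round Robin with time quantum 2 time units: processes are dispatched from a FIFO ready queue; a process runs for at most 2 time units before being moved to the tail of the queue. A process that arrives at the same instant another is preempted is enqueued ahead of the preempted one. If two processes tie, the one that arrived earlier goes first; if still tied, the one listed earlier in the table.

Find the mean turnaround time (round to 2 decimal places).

18.00

Gantt: | P1 0-1 | P2 1-3 | P3 3-5 | P4 5-7 | P5 7-9 | P6 9-11 | P7 11-13 | P8 13-15 | P2 15-16 | P4 16-18 | P5 18-19 | P6 19-21 | P7 21-23 | P8 23-25 | P6 25-26 | P7 26-28 | P8 28-31 |
Completion: P1=1  P2=16  P3=5  P4=18  P5=19  P6=26  P7=28  P8=31
Turnaround (C−A): P1=1  P2=16  P3=5  P4=18  P5=19  P6=26  P7=28  P8=31
Turnaround times: P1=1, P2=16, P3=5, P4=18, P5=19, P6=26, P7=28, P8=31
Average turnaround = (1+16+5+18+19+26+28+31) / 8 = 144/8 = 18.00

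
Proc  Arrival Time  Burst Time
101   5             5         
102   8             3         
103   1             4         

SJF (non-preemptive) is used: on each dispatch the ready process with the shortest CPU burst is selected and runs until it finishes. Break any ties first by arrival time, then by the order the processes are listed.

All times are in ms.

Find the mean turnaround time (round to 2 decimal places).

4.67

Gantt: | idle 0-1 | 103 1-5 | 101 5-10 | 102 10-13 |
Completion: 101=10  102=13  103=5
Turnaround (C−A): 101=5  102=5  103=4
Turnaround times: 101=5, 102=5, 103=4
Average turnaround = (5+5+4) / 3 = 14/3 = 4.67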